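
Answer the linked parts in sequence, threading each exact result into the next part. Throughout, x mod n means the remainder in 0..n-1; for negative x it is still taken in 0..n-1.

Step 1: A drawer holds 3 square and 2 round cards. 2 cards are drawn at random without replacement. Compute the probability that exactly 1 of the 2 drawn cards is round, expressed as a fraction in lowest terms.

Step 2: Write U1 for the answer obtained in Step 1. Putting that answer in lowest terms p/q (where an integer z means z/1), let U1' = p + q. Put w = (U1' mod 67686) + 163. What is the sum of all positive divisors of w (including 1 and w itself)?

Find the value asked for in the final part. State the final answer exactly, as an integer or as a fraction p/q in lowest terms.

260

Step 1: total draws C(5,2) = 10; favorable C(2,1)*C(3,1) = 6; P = 3/5; answer 3/5
Step 2: U1 = 3/5; threaded value p + q = 8; w = 171; 171 = 3^2 * 19; sigma = (1 + 3 + 9) * (1 + 19) = 13 * 20 = 260; answer 260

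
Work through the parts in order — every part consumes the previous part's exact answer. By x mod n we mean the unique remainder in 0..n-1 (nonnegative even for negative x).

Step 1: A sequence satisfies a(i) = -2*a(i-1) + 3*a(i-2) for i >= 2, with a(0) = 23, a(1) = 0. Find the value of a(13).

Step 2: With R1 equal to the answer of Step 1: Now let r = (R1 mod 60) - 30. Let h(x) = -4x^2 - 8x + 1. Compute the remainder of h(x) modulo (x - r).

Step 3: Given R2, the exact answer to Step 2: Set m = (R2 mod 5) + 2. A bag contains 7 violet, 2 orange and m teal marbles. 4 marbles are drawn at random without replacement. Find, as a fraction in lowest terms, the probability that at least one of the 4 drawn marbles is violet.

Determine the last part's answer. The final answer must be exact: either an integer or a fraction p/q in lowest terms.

98/99

Step 1: a(2) = -2*(0) + 3*(23) = 69; iterating: a(2)=69, a(3)=-138, a(4)=483, a(5)=-1380, a(6)=4209, a(7)=-12558, a(8)=37743, a(9)=-113160, a(10)=339549, a(11)=-1018578, a(12)=3055803, a(13)=-9167340; answer -9167340
Step 2: R1 = -9167340; r = -30; remainder = value at the root: -4*(-30)^2 - 8*(-30)^1 + 1 = (-3600) + (240) + (1) = -3359; answer -3359
Step 3: R2 = -3359; m = 3; total draws C(12,4) = 495; complement C(5,4) = 5; favorable 495 - 5 = 490; P = 98/99; answer 98/99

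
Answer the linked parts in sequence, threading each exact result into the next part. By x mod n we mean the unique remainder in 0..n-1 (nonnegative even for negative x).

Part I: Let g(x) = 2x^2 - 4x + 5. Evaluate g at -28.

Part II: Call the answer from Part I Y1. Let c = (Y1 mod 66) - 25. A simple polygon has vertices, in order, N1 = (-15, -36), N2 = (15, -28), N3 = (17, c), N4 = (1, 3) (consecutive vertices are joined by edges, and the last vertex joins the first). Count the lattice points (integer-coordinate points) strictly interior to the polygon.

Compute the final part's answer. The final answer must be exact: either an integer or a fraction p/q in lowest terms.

Part I: 2*(-28)^2 - 4*(-28)^1 + 5 = (1568) + (112) + (5) = 1685; answer 1685
Part II: Y1 = 1685; c = 10; cross terms: (-15*-28 - 15*-36)=960, (15*10 - 17*-28)=626, (17*3 - 1*10)=41, (1*-36 - -15*3)=9; twice the area = |1636| = 1636; area = 818; boundary points = 2 + 2 + 1 + 1 = 6; strictly interior points = area - boundary/2 + 1 = 816; answer 816

816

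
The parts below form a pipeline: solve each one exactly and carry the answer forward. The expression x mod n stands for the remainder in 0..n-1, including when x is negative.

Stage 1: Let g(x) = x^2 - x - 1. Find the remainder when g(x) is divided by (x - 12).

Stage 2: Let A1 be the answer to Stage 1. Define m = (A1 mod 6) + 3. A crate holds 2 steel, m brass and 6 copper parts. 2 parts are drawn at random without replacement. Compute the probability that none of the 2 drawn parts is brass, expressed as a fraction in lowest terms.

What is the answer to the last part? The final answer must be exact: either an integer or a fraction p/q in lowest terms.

7/30

Stage 1: remainder = value at the root: 1*(12)^2 - 1*(12)^1 - 1 = (144) + (-12) + (-1) = 131; answer 131
Stage 2: A1 = 131; m = 8; total draws C(16,2) = 120; favorable C(8,2) = 28; P = 7/30; answer 7/30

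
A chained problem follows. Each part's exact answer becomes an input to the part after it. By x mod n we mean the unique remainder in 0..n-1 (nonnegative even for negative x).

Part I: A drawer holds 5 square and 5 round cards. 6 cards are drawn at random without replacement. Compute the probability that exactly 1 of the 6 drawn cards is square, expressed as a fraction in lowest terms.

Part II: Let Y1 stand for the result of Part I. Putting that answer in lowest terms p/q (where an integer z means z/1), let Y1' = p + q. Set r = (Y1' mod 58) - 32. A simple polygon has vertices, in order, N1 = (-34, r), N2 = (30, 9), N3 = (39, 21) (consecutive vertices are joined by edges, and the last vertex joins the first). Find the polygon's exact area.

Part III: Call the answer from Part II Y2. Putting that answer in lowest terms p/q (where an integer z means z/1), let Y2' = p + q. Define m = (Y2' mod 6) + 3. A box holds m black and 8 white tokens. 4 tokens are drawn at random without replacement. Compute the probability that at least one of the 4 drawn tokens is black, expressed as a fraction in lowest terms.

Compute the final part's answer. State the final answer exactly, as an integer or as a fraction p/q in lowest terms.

Part I: total draws C(10,6) = 210; favorable C(5,1)*C(5,5) = 5; P = 1/42; answer 1/42
Part II: Y1 = 1/42; threaded value p + q = 43; r = 11; cross terms: (-34*9 - 30*11)=-636, (30*21 - 39*9)=279, (39*11 - -34*21)=1143; twice the area = |786| = 786; area = 393; answer 393
Part III: Y2 = 393; threaded value p + q = 394; m = 7; total draws C(15,4) = 1365; complement C(8,4) = 70; favorable 1365 - 70 = 1295; P = 37/39; answer 37/39

37/39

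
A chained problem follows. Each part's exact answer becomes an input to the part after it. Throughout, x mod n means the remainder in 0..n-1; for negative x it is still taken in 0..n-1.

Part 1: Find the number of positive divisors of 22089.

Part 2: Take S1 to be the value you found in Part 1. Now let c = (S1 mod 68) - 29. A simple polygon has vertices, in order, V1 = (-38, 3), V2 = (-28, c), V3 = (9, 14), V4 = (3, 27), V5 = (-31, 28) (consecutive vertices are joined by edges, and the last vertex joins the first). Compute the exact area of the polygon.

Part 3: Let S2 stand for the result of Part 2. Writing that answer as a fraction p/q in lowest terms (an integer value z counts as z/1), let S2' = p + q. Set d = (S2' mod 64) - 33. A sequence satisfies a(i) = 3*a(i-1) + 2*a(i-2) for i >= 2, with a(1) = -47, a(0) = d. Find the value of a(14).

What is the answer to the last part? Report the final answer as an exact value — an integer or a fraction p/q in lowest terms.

-530352229

Part 1: 22089 = 3 * 37 * 199; number of divisors = (1+1) * (1+1) * (1+1) = 8; answer 8
Part 2: S1 = 8; c = -21; cross terms: (-38*-21 - -28*3)=882, (-28*14 - 9*-21)=-203, (9*27 - 3*14)=201, (3*28 - -31*27)=921, (-31*3 - -38*28)=971; twice the area = |2772| = 2772; area = 1386; answer 1386
Part 3: S2 = 1386; threaded value p + q = 1387; d = 10; a(2) = 3*(-47) + 2*(10) = -121; iterating: a(2)=-121, a(3)=-457, a(4)=-1613, a(5)=-5753, a(6)=-20485, a(7)=-72961, a(8)=-259853, a(9)=-925481, a(10)=-3296149, a(11)=-11739409, a(12)=-41810525, a(13)=-148910393, a(14)=-530352229; answer -530352229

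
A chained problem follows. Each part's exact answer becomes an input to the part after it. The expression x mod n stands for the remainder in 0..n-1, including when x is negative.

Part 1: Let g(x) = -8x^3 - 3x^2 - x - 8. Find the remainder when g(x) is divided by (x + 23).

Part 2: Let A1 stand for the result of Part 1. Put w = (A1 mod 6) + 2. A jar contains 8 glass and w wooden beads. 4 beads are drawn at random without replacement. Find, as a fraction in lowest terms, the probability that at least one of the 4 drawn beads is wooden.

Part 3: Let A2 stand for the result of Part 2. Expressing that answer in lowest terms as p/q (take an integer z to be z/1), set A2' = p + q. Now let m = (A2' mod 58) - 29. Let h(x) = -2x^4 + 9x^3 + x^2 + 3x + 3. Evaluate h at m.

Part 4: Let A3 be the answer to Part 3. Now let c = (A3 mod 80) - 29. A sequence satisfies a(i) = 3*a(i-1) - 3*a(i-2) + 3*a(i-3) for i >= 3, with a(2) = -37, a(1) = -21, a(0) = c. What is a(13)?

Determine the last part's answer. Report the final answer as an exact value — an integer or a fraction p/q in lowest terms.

-80109

Part 1: remainder = value at the root: -8*(-23)^3 - 3*(-23)^2 - 1*(-23)^1 - 8 = (97336) + (-1587) + (23) + (-8) = 95764; answer 95764
Part 2: A1 = 95764; w = 6; total draws C(14,4) = 1001; complement C(8,4) = 70; favorable 1001 - 70 = 931; P = 133/143; answer 133/143
Part 3: A2 = 133/143; threaded value p + q = 276; m = 15; -2*(15)^4 + 9*(15)^3 + 1*(15)^2 + 3*(15)^1 + 3 = (-101250) + (30375) + (225) + (45) + (3) = -70602; answer -70602
Part 4: A3 = -70602; c = 9; a(3) = 3*(-37) - 3*(-21) + 3*(9) = -21; iterating: a(3)=-21, a(4)=-15, a(5)=-93, a(6)=-297, a(7)=-657, a(8)=-1359, a(9)=-2997, a(10)=-6885, a(11)=-15741, a(12)=-35559, a(13)=-80109; answer -80109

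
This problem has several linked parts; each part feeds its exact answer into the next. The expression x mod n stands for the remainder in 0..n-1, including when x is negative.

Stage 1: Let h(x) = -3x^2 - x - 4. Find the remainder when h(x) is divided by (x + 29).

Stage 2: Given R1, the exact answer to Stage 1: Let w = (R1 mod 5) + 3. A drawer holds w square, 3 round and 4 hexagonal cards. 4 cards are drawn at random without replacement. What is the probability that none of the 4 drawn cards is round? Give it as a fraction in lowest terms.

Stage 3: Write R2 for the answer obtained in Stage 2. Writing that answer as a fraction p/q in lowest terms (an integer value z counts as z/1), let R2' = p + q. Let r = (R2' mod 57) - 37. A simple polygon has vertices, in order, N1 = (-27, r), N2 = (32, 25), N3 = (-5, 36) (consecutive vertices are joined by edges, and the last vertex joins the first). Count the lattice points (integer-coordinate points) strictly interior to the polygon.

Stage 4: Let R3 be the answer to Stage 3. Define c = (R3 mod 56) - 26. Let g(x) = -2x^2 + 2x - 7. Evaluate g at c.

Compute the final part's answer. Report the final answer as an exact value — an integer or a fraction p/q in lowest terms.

-187

Stage 1: remainder = value at the root: -3*(-29)^2 - 1*(-29)^1 - 4 = (-2523) + (29) + (-4) = -2498; answer -2498
Stage 2: R1 = -2498; w = 5; total draws C(12,4) = 495; favorable C(9,4) = 126; P = 14/55; answer 14/55
Stage 3: R2 = 14/55; threaded value p + q = 69; r = -25; cross terms: (-27*25 - 32*-25)=125, (32*36 - -5*25)=1277, (-5*-25 - -27*36)=1097; twice the area = |2499| = 2499; area = 2499/2; boundary points = 1 + 1 + 1 = 3; strictly interior points = area - boundary/2 + 1 = 1249; answer 1249
Stage 4: R3 = 1249; c = -9; -2*(-9)^2 + 2*(-9)^1 - 7 = (-162) + (-18) + (-7) = -187; answer -187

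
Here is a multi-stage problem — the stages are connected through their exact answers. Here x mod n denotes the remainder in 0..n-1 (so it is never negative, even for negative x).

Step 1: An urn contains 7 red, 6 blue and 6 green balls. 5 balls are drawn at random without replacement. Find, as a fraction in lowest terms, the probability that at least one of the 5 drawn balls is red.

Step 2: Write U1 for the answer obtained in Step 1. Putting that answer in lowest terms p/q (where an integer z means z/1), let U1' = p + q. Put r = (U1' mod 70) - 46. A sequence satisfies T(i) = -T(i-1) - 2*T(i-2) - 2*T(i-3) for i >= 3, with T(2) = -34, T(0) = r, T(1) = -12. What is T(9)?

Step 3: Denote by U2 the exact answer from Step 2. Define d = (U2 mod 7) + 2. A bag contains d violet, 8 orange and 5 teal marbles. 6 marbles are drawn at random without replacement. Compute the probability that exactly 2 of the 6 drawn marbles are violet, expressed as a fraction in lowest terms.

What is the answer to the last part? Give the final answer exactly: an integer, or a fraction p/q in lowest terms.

1/7

Step 1: total draws C(19,5) = 11628; complement C(12,5) = 792; favorable 11628 - 792 = 10836; P = 301/323; answer 301/323
Step 2: U1 = 301/323; threaded value p + q = 624; r = 18; T(3) = -1*(-34) - 2*(-12) - 2*(18) = 22; iterating: T(3)=22, T(4)=70, T(5)=-46, T(6)=-138, T(7)=90, T(8)=278, T(9)=-182; answer -182
Step 3: U2 = -182; d = 2; total draws C(15,6) = 5005; favorable C(2,2)*C(13,4) = 715; P = 1/7; answer 1/7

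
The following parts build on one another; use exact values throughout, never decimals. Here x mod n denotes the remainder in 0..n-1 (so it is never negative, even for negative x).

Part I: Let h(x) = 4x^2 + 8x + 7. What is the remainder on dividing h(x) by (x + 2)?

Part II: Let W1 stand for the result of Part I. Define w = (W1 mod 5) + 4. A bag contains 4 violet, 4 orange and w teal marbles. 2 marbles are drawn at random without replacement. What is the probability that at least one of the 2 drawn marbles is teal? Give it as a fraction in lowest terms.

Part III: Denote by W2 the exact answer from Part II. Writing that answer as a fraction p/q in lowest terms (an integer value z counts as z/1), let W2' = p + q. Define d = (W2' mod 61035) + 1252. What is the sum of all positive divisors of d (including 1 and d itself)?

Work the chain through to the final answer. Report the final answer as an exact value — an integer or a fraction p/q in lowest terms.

2394

Part I: remainder = value at the root: 4*(-2)^2 + 8*(-2)^1 + 7 = (16) + (-16) + (7) = 7; answer 7
Part II: W1 = 7; w = 6; total draws C(14,2) = 91; complement C(8,2) = 28; favorable 91 - 28 = 63; P = 9/13; answer 9/13
Part III: W2 = 9/13; threaded value p + q = 22; d = 1274; 1274 = 2 * 7^2 * 13; sigma = (1 + 2) * (1 + 7 + 49) * (1 + 13) = 3 * 57 * 14 = 2394; answer 2394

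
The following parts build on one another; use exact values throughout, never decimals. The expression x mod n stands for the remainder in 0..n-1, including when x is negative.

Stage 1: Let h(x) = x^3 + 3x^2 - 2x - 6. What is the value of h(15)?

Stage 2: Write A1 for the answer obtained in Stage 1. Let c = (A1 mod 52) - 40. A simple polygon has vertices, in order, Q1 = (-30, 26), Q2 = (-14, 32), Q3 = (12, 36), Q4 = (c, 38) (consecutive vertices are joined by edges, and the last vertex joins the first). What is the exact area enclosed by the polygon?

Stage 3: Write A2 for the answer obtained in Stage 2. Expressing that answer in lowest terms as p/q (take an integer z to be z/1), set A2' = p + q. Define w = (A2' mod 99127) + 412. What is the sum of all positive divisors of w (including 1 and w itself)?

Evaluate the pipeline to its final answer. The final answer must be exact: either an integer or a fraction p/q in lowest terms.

620

Stage 1: 1*(15)^3 + 3*(15)^2 - 2*(15)^1 - 6 = (3375) + (675) + (-30) + (-6) = 4014; answer 4014
Stage 2: A1 = 4014; c = -30; cross terms: (-30*32 - -14*26)=-596, (-14*36 - 12*32)=-888, (12*38 - -30*36)=1536, (-30*26 - -30*38)=360; twice the area = |412| = 412; area = 206; answer 206
Stage 3: A2 = 206; threaded value p + q = 207; w = 619; 619 is prime, so its only divisors are 1 and 619; sigma = 1 + 619 = 620; answer 620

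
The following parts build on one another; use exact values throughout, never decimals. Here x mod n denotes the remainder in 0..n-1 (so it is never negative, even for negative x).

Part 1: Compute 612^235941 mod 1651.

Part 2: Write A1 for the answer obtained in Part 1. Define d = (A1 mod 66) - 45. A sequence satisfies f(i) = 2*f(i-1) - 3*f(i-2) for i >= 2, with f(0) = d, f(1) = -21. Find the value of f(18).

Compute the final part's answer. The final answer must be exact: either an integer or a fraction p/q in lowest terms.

119952

Part 1: squarings mod 1651: 612^1=612, 612^2=1418, 612^4=1457, 612^8=1314, 612^16=1301, 612^32=326, 612^64=612, 612^128=1418, 612^256=1457, 612^512=1314, 612^1024=1301, 612^2048=326, 612^4096=612, 612^8192=1418, 612^16384=1457, 612^32768=1314, 612^65536=1301, 612^131072=326; 612^235941 = 612^1 * 612^4 * 612^32 * 612^128 * 612^256 * 612^2048 * 612^4096 * 612^32768 * 612^65536 * 612^131072 = 625 (mod 1651); answer 625
Part 2: A1 = 625; d = -14; f(2) = 2*(-21) - 3*(-14) = 0; iterating: f(2)=0, f(3)=63, f(4)=126, f(5)=63, f(6)=-252, f(7)=-693, f(8)=-630, f(9)=819, f(10)=3528, f(11)=4599, f(12)=-1386, f(13)=-16569, f(14)=-28980, f(15)=-8253, f(16)=70434, f(17)=165627, f(18)=119952; answer 119952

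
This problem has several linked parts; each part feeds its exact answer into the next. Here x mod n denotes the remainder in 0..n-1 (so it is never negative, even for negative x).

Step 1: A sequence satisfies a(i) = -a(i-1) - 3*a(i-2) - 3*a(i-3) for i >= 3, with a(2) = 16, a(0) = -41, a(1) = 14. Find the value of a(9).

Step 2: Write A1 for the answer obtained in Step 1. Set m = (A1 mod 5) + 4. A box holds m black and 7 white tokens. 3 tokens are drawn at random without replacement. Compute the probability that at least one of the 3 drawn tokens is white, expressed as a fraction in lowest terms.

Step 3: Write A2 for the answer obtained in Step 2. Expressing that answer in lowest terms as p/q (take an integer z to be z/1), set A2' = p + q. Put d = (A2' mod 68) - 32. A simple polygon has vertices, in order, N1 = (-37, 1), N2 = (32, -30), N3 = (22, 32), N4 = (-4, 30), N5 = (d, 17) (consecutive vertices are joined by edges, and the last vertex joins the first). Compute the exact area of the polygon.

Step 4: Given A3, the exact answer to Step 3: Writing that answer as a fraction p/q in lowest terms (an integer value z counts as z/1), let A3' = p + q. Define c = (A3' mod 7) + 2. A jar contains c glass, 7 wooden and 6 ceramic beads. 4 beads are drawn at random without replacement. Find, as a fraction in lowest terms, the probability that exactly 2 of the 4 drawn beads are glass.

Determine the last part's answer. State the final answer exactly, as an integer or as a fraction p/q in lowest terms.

Step 1: a(3) = -1*(16) - 3*(14) - 3*(-41) = 65; iterating: a(3)=65, a(4)=-155, a(5)=-88, a(6)=358, a(7)=371, a(8)=-1181, a(9)=-1006; answer -1006
Step 2: A1 = -1006; m = 8; total draws C(15,3) = 455; complement C(8,3) = 56; favorable 455 - 56 = 399; P = 57/65; answer 57/65
Step 3: A2 = 57/65; threaded value p + q = 122; d = 22; cross terms: (-37*-30 - 32*1)=1078, (32*32 - 22*-30)=1684, (22*30 - -4*32)=788, (-4*17 - 22*30)=-728, (22*1 - -37*17)=651; twice the area = |3473| = 3473; area = 3473/2; answer 3473/2
Step 4: A3 = 3473/2; threaded value p + q = 3475; c = 5; total draws C(18,4) = 3060; favorable C(5,2)*C(13,2) = 780; P = 13/51; answer 13/51

13/51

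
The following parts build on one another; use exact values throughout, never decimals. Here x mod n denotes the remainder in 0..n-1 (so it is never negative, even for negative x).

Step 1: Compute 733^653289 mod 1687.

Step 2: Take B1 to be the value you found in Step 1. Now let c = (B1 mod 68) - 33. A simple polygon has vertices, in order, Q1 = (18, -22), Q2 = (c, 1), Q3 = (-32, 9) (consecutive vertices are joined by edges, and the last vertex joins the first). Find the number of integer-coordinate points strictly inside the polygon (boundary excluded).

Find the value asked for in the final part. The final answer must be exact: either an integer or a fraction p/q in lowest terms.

Step 1: squarings mod 1687: 733^1=733, 733^2=823, 733^4=842, 733^8=424, 733^16=954, 733^32=823, 733^64=842, 733^128=424, 733^256=954, 733^512=823, 733^1024=842, 733^2048=424, 733^4096=954, 733^8192=823, 733^16384=842, 733^32768=424, 733^65536=954, 733^131072=823, 733^262144=842, 733^524288=424; 733^653289 = 733^1 * 733^8 * 733^32 * 733^64 * 733^128 * 733^256 * 733^512 * 733^1024 * 733^4096 * 733^8192 * 733^16384 * 733^32768 * 733^65536 * 733^524288 = 384 (mod 1687); answer 384
Step 2: B1 = 384; c = 11; cross terms: (18*1 - 11*-22)=260, (11*9 - -32*1)=131, (-32*-22 - 18*9)=542; twice the area = |933| = 933; area = 933/2; boundary points = 1 + 1 + 1 = 3; strictly interior points = area - boundary/2 + 1 = 466; answer 466

466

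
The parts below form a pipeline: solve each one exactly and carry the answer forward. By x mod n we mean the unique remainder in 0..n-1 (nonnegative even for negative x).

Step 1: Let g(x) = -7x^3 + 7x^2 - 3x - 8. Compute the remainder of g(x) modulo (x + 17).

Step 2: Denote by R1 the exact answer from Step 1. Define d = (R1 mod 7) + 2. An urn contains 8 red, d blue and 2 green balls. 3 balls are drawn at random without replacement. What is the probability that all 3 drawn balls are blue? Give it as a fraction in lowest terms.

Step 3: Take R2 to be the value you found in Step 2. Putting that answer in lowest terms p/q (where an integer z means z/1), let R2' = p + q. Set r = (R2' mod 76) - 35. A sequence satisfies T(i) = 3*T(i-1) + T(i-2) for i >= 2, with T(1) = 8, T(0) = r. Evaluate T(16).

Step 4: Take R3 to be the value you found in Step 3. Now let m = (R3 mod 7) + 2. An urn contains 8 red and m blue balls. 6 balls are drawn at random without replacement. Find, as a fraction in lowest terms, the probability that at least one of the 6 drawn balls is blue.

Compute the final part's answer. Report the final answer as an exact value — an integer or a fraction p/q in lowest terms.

422/429

Step 1: remainder = value at the root: -7*(-17)^3 + 7*(-17)^2 - 3*(-17)^1 - 8 = (34391) + (2023) + (51) + (-8) = 36457; answer 36457
Step 2: R1 = 36457; d = 3; total draws C(13,3) = 286; favorable C(3,3) = 1; P = 1/286; answer 1/286
Step 3: R2 = 1/286; threaded value p + q = 287; r = 24; T(2) = 3*(8) + 1*(24) = 48; iterating: T(2)=48, T(3)=152, T(4)=504, T(5)=1664, T(6)=5496, T(7)=18152, T(8)=59952, T(9)=198008, T(10)=653976, T(11)=2159936, T(12)=7133784, T(13)=23561288, T(14)=77817648, T(15)=257014232, T(16)=848860344; answer 848860344
Step 4: R3 = 848860344; m = 5; total draws C(13,6) = 1716; complement C(8,6) = 28; favorable 1716 - 28 = 1688; P = 422/429; answer 422/429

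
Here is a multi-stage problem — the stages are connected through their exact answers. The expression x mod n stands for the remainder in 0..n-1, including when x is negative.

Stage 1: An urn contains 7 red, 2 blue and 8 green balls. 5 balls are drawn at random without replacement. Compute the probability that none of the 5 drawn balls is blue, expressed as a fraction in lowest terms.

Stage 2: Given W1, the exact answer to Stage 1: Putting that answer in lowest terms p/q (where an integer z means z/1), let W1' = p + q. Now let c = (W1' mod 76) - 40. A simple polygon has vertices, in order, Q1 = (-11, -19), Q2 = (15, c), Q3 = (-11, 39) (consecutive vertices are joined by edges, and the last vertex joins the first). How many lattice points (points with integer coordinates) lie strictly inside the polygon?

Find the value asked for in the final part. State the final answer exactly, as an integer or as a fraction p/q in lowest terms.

Stage 1: total draws C(17,5) = 6188; favorable C(15,5) = 3003; P = 33/68; answer 33/68
Stage 2: W1 = 33/68; threaded value p + q = 101; c = -15; cross terms: (-11*-15 - 15*-19)=450, (15*39 - -11*-15)=420, (-11*-19 - -11*39)=638; twice the area = |1508| = 1508; area = 754; boundary points = 2 + 2 + 58 = 62; strictly interior points = area - boundary/2 + 1 = 724; answer 724

724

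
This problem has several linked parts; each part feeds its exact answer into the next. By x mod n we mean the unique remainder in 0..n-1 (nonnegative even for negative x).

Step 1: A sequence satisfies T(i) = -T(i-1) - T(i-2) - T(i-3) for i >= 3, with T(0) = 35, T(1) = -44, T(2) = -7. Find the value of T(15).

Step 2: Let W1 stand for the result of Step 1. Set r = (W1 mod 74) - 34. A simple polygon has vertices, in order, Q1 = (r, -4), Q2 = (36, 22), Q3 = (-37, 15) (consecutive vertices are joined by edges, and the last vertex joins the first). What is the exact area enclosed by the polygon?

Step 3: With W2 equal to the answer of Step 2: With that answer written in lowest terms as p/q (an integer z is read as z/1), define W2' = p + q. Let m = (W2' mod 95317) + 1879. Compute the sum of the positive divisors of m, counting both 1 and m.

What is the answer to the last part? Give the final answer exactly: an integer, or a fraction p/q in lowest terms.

Step 1: T(3) = -1*(-7) - 1*(-44) - 1*(35) = 16; iterating: T(3)=16, T(4)=35, T(5)=-44, T(6)=-7, T(7)=16, T(8)=35, T(9)=-44, T(10)=-7, T(11)=16, T(12)=35, T(13)=-44, T(14)=-7, T(15)=16; answer 16
Step 2: W1 = 16; r = -18; cross terms: (-18*22 - 36*-4)=-252, (36*15 - -37*22)=1354, (-37*-4 - -18*15)=418; twice the area = |1520| = 1520; area = 760; answer 760
Step 3: W2 = 760; threaded value p + q = 761; m = 2640; 2640 = 2^4 * 3 * 5 * 11; sigma = (1 + 2 + 4 + 8 + 16) * (1 + 3) * (1 + 5) * (1 + 11) = 31 * 4 * 6 * 12 = 8928; answer 8928

8928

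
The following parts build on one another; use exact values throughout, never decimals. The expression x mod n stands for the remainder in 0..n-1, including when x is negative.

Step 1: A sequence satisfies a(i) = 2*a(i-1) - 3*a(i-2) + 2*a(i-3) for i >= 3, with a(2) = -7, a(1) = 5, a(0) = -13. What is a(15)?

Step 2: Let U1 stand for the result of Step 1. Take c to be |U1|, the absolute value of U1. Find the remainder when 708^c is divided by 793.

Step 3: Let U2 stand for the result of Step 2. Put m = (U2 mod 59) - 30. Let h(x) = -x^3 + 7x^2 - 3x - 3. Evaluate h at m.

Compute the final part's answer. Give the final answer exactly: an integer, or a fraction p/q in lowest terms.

Step 1: a(3) = 2*(-7) - 3*(5) + 2*(-13) = -55; iterating: a(3)=-55, a(4)=-79, a(5)=-7, a(6)=113, a(7)=89, a(8)=-175, a(9)=-391, a(10)=-79, a(11)=665, a(12)=785, a(13)=-583, a(14)=-2191, a(15)=-1063; answer -1063
Step 2: U1 = -1063; c = 1063; squarings mod 793: 708^1=708, 708^2=88, 708^4=607, 708^8=497, 708^16=386, 708^32=705, 708^64=607, 708^128=497, 708^256=386, 708^512=705, 708^1024=607; 708^1063 = 708^1 * 708^2 * 708^4 * 708^32 * 708^1024 = 267 (mod 793); answer 267
Step 3: U2 = 267; m = 1; -1*(1)^3 + 7*(1)^2 - 3*(1)^1 - 3 = (-1) + (7) + (-3) + (-3) = 0; answer 0

0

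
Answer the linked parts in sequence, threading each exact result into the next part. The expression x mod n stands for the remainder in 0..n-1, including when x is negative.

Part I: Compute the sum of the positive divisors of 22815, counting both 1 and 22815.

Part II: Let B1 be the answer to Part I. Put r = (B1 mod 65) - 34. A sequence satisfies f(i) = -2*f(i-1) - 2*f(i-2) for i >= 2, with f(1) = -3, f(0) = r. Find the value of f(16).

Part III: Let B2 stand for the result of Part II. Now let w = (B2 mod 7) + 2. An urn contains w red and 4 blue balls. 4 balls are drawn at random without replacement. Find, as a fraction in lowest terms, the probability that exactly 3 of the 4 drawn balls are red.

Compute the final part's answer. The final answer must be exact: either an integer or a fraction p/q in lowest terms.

Part I: 22815 = 3^3 * 5 * 13^2; sigma = (1 + 3 + 9 + 27) * (1 + 5) * (1 + 13 + 169) = 40 * 6 * 183 = 43920; answer 43920
Part II: B1 = 43920; r = 11; f(2) = -2*(-3) - 2*(11) = -16; iterating: f(2)=-16, f(3)=38, f(4)=-44, f(5)=12, f(6)=64, f(7)=-152, f(8)=176, f(9)=-48, f(10)=-256, f(11)=608, f(12)=-704, f(13)=192, f(14)=1024, f(15)=-2432, f(16)=2816; answer 2816
Part III: B2 = 2816; w = 4; total draws C(8,4) = 70; favorable C(4,3)*C(4,1) = 16; P = 8/35; answer 8/35

8/35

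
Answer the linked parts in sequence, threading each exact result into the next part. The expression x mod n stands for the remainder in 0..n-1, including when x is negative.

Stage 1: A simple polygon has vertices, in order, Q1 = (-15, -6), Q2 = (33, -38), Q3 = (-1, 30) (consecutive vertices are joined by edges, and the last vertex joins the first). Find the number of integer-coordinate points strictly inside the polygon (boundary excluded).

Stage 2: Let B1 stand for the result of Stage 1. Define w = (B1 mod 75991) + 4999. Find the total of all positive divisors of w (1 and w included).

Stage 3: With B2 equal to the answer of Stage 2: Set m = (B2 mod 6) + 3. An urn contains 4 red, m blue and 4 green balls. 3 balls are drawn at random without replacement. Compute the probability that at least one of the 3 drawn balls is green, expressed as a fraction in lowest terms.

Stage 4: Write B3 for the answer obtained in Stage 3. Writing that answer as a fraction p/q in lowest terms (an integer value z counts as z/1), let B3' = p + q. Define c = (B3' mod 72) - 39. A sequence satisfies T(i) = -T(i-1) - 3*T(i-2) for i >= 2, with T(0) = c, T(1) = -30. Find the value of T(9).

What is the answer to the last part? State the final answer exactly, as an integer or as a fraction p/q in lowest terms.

120

Stage 1: cross terms: (-15*-38 - 33*-6)=768, (33*30 - -1*-38)=952, (-1*-6 - -15*30)=456; twice the area = |2176| = 2176; area = 1088; boundary points = 16 + 34 + 2 = 52; strictly interior points = area - boundary/2 + 1 = 1063; answer 1063
Stage 2: B1 = 1063; w = 6062; 6062 = 2 * 7 * 433; sigma = (1 + 2) * (1 + 7) * (1 + 433) = 3 * 8 * 434 = 10416; answer 10416
Stage 3: B2 = 10416; m = 3; total draws C(11,3) = 165; complement C(7,3) = 35; favorable 165 - 35 = 130; P = 26/33; answer 26/33
Stage 4: B3 = 26/33; threaded value p + q = 59; c = 20; T(2) = -1*(-30) - 3*(20) = -30; iterating: T(2)=-30, T(3)=120, T(4)=-30, T(5)=-330, T(6)=420, T(7)=570, T(8)=-1830, T(9)=120; answer 120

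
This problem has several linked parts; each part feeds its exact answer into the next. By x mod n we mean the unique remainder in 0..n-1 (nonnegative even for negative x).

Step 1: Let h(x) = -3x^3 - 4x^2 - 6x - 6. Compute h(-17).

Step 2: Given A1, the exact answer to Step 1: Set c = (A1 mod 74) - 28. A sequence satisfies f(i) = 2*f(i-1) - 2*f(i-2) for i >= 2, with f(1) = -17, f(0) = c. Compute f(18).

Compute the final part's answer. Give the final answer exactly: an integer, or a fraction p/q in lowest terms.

-26624

Step 1: -3*(-17)^3 - 4*(-17)^2 - 6*(-17)^1 - 6 = (14739) + (-1156) + (102) + (-6) = 13679; answer 13679
Step 2: A1 = 13679; c = 35; f(2) = 2*(-17) - 2*(35) = -104; iterating: f(2)=-104, f(3)=-174, f(4)=-140, f(5)=68, f(6)=416, f(7)=696, f(8)=560, f(9)=-272, f(10)=-1664, f(11)=-2784, f(12)=-2240, f(13)=1088, f(14)=6656, f(15)=11136, f(16)=8960, f(17)=-4352, f(18)=-26624; answer -26624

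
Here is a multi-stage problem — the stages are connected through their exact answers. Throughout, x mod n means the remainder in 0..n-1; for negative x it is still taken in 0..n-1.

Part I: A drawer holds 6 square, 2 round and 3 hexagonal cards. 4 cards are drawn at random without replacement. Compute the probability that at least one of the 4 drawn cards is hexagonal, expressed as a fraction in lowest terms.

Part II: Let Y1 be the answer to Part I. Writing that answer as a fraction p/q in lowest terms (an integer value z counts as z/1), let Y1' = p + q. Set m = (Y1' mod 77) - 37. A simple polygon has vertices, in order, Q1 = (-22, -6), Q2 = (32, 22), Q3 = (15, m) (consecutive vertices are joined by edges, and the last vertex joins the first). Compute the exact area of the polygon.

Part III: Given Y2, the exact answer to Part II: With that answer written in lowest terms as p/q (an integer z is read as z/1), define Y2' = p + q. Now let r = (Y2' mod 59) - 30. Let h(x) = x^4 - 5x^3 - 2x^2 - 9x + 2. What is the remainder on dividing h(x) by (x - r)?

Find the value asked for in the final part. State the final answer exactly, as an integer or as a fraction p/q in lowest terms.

628643

Part I: total draws C(11,4) = 330; complement C(8,4) = 70; favorable 330 - 70 = 260; P = 26/33; answer 26/33
Part II: Y1 = 26/33; threaded value p + q = 59; m = 22; cross terms: (-22*22 - 32*-6)=-292, (32*22 - 15*22)=374, (15*-6 - -22*22)=394; twice the area = |476| = 476; area = 238; answer 238
Part III: Y2 = 238; threaded value p + q = 239; r = -27; remainder = value at the root: 1*(-27)^4 - 5*(-27)^3 - 2*(-27)^2 - 9*(-27)^1 + 2 = (531441) + (98415) + (-1458) + (243) + (2) = 628643; answer 628643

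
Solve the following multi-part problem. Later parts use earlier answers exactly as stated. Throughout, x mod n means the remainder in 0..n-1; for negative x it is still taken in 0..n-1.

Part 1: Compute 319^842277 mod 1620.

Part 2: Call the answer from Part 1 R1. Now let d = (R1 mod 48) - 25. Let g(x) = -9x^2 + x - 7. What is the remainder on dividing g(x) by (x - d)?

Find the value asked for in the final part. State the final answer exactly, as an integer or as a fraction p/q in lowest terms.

Part 1: squarings mod 1620: 319^1=319, 319^2=1321, 319^4=301, 319^8=1501, 319^16=1201, 319^32=601, 319^64=1561, 319^128=241, 319^256=1381, 319^512=421, 319^1024=661, 319^2048=1141, 319^4096=1021, 319^8192=781, 319^16384=841, 319^32768=961, 319^65536=121, 319^131072=61, 319^262144=481, 319^524288=1321; 319^842277 = 319^1 * 319^4 * 319^32 * 319^512 * 319^2048 * 319^4096 * 319^16384 * 319^32768 * 319^262144 * 319^524288 = 1279 (mod 1620); answer 1279
Part 2: R1 = 1279; d = 6; remainder = value at the root: -9*(6)^2 + 1*(6)^1 - 7 = (-324) + (6) + (-7) = -325; answer -325

-325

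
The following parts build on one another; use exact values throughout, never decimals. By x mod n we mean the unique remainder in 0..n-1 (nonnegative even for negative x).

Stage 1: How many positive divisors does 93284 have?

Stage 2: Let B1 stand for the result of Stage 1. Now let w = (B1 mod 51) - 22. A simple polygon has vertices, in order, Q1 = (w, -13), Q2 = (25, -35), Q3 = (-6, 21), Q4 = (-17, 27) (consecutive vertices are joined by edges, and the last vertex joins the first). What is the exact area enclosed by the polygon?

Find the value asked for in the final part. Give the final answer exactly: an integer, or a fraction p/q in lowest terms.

Stage 1: 93284 = 2^2 * 23321; number of divisors = (2+1) * (1+1) = 6; answer 6
Stage 2: B1 = 6; w = -16; cross terms: (-16*-35 - 25*-13)=885, (25*21 - -6*-35)=315, (-6*27 - -17*21)=195, (-17*-13 - -16*27)=653; twice the area = |2048| = 2048; area = 1024; answer 1024

1024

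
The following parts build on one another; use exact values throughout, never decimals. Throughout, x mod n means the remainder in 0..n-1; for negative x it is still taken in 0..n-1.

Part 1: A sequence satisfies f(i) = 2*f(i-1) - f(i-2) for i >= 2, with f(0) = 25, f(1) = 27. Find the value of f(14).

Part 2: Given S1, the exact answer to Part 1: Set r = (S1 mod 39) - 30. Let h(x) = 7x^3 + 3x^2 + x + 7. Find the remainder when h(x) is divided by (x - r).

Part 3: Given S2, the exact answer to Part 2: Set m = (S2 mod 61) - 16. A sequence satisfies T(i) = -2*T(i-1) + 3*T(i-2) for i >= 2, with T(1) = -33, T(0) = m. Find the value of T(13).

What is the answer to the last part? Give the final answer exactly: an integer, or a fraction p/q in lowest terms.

-16740393

Part 1: f(2) = 2*(27) - 1*(25) = 29; iterating: f(2)=29, f(3)=31, f(4)=33, f(5)=35, f(6)=37, f(7)=39, f(8)=41, f(9)=43, f(10)=45, f(11)=47, f(12)=49, f(13)=51, f(14)=53; answer 53
Part 2: S1 = 53; r = -16; remainder = value at the root: 7*(-16)^3 + 3*(-16)^2 + 1*(-16)^1 + 7 = (-28672) + (768) + (-16) + (7) = -27913; answer -27913
Part 3: S2 = -27913; m = 9; T(2) = -2*(-33) + 3*(9) = 93; iterating: T(2)=93, T(3)=-285, T(4)=849, T(5)=-2553, T(6)=7653, T(7)=-22965, T(8)=68889, T(9)=-206673, T(10)=620013, T(11)=-1860045, T(12)=5580129, T(13)=-16740393; answer -16740393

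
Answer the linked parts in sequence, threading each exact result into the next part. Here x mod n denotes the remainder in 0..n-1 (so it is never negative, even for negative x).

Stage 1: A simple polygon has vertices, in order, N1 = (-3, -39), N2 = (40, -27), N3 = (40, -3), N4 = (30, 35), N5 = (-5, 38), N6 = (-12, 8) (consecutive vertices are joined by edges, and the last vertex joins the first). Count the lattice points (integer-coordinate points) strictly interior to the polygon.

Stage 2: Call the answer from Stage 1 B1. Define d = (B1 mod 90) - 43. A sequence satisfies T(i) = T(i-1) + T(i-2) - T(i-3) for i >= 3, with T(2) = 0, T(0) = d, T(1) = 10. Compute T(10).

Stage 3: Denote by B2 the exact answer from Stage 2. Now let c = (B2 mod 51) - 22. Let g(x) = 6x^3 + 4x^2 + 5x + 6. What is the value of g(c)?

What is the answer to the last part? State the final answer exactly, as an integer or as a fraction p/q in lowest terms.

65940

Stage 1: cross terms: (-3*-27 - 40*-39)=1641, (40*-3 - 40*-27)=960, (40*35 - 30*-3)=1490, (30*38 - -5*35)=1315, (-5*8 - -12*38)=416, (-12*-39 - -3*8)=492; twice the area = |6314| = 6314; area = 3157; boundary points = 1 + 24 + 2 + 1 + 1 + 1 = 30; strictly interior points = area - boundary/2 + 1 = 3143; answer 3143
Stage 2: B1 = 3143; d = 40; T(3) = 1*(0) + 1*(10) - 1*(40) = -30; iterating: T(3)=-30, T(4)=-40, T(5)=-70, T(6)=-80, T(7)=-110, T(8)=-120, T(9)=-150, T(10)=-160; answer -160
Stage 3: B2 = -160; c = 22; 6*(22)^3 + 4*(22)^2 + 5*(22)^1 + 6 = (63888) + (1936) + (110) + (6) = 65940; answer 65940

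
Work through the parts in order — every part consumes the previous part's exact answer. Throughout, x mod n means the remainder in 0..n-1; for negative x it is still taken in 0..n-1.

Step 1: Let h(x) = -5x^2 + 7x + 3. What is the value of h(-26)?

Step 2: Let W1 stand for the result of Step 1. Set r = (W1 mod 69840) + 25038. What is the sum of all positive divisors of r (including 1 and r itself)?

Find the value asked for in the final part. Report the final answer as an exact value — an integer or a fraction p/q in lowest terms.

93096

Step 1: -5*(-26)^2 + 7*(-26)^1 + 3 = (-3380) + (-182) + (3) = -3559; answer -3559
Step 2: W1 = -3559; r = 91319; 91319 = 53 * 1723; sigma = (1 + 53) * (1 + 1723) = 54 * 1724 = 93096; answer 93096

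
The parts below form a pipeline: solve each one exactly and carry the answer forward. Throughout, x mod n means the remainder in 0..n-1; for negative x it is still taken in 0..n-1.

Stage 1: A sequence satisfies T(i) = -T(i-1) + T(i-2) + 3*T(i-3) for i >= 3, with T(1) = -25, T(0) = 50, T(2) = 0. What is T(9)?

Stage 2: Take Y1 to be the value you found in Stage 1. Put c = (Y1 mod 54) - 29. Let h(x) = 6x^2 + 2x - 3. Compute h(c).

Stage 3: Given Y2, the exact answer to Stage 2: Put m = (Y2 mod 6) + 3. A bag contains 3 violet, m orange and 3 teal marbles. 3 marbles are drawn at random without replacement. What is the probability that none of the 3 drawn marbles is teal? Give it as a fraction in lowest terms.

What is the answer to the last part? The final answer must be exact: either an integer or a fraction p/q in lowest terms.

21/55

Stage 1: T(3) = -1*(0) + 1*(-25) + 3*(50) = 125; iterating: T(3)=125, T(4)=-200, T(5)=325, T(6)=-150, T(7)=-125, T(8)=950, T(9)=-1525; answer -1525
Stage 2: Y1 = -1525; c = 12; 6*(12)^2 + 2*(12)^1 - 3 = (864) + (24) + (-3) = 885; answer 885
Stage 3: Y2 = 885; m = 6; total draws C(12,3) = 220; favorable C(9,3) = 84; P = 21/55; answer 21/55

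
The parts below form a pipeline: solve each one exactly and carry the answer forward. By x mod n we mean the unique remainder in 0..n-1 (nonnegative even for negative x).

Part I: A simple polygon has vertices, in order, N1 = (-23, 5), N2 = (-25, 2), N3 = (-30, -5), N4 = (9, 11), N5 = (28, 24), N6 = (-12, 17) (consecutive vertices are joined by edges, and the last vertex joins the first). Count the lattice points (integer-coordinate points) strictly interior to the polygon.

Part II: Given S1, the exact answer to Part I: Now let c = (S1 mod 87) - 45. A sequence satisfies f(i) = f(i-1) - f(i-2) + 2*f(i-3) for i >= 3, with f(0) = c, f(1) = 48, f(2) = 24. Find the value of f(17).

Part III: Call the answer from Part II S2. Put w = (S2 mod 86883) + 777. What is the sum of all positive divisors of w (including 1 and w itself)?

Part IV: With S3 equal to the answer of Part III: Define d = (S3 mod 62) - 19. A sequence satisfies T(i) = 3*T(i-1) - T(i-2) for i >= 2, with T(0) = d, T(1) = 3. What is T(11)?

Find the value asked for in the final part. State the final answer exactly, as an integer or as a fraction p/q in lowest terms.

Part I: cross terms: (-23*2 - -25*5)=79, (-25*-5 - -30*2)=185, (-30*11 - 9*-5)=-285, (9*24 - 28*11)=-92, (28*17 - -12*24)=764, (-12*5 - -23*17)=331; twice the area = |982| = 982; area = 491; boundary points = 1 + 1 + 1 + 1 + 1 + 1 = 6; strictly interior points = area - boundary/2 + 1 = 489; answer 489
Part II: S1 = 489; c = 9; f(3) = 1*(24) - 1*(48) + 2*(9) = -6; iterating: f(3)=-6, f(4)=66, f(5)=120, f(6)=42, f(7)=54, f(8)=252, f(9)=282, f(10)=138, f(11)=360, f(12)=786, f(13)=702, f(14)=636, f(15)=1506, f(16)=2274, f(17)=2040; answer 2040
Part III: S2 = 2040; w = 2817; 2817 = 3^2 * 313; sigma = (1 + 3 + 9) * (1 + 313) = 13 * 314 = 4082; answer 4082
Part IV: S3 = 4082; d = 33; T(2) = 3*(3) - 1*(33) = -24; iterating: T(2)=-24, T(3)=-75, T(4)=-201, T(5)=-528, T(6)=-1383, T(7)=-3621, T(8)=-9480, T(9)=-24819, T(10)=-64977, T(11)=-170112; answer -170112

-170112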